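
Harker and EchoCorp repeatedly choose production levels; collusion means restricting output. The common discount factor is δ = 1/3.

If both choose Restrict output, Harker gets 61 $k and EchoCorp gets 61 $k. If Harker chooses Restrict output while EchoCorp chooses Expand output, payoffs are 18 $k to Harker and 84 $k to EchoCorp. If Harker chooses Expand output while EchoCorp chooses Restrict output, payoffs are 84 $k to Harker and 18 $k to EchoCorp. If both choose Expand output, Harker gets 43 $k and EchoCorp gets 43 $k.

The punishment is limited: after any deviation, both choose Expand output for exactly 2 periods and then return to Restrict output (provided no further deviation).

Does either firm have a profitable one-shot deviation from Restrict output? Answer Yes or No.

A one-shot deviation gives 84 now, then 43 for 2 periods, then back to 61.
Gain from deviating: (84−61) today; loss: (61−43) in each of the next 2 periods.
No-deviation condition: (61−43)(δ+…+δ^2) ≥ 84−61, i.e. δ+…+δ^2 ≥ 23/18.
At δ = 1/3: δ+…+δ^2 = 0.4444 < 1.2778.
So cooperation is not sustainable.

Yes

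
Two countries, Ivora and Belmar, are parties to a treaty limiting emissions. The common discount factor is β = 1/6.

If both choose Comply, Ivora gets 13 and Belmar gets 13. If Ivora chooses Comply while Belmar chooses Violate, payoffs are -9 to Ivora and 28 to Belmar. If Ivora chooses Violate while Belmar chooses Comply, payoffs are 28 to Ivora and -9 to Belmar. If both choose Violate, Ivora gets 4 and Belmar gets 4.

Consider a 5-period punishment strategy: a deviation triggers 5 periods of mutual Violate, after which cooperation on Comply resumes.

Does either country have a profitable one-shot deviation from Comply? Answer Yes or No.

A one-shot deviation gives 28 now, then 4 for 5 periods, then back to 13.
Gain from deviating: (28−13) today; loss: (13−4) in each of the next 5 periods.
No-deviation condition: (13−4)(β+…+β^5) ≥ 28−13, i.e. β+…+β^5 ≥ 5/3.
At β = 1/6: β+…+β^5 = 0.2000 < 1.6667.
So cooperation is not sustainable.

Yes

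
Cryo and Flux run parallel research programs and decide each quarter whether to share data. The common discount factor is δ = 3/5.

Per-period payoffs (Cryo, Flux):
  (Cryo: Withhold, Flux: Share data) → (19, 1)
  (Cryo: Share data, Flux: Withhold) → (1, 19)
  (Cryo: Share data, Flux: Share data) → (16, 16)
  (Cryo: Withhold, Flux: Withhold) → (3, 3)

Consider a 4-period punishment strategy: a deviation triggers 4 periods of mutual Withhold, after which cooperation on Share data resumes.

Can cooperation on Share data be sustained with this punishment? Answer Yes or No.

Yes

IC: δ+…+δ^4 ≥ (19−16)/(16−3) = 3/13.
At δ = 3/5: partial sum = 1.3056 ≥ 0.2308. Cooperation sustainable.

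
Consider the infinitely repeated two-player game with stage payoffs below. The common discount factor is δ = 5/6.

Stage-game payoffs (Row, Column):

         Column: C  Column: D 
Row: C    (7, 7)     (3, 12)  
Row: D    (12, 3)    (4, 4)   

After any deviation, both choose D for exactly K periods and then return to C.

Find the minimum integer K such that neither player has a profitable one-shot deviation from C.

IC: δ(1−δ^K)/(1−δ) ≥ (12−7)/(7−4) = 5/3.
With δ = 5/6: need 1 − δ^K ≥ 5/3·(1−5/6)/(5/6), i.e. δ^K ≤ 0.6667.
Since (5/6)^2 = 0.6944 and (5/6)^3 = 0.5787, the smallest such K is 3.

3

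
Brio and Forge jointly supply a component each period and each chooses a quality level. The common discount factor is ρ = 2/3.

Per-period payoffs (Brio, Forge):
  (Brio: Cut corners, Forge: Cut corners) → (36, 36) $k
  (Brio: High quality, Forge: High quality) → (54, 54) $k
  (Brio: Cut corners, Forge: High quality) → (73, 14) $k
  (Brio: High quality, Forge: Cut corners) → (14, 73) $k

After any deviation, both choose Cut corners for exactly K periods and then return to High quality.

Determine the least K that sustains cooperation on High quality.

Need Σ_{k=1}^{K} ρ^k ≥ (73−54)/(54−36) = 1.0556 at ρ = 2/3.
At K = 1 the sum is 0.6667 < 1.0556; at K = 2 it is 1.1111 ≥ 1.0556.
So the minimum punishment length is K = 2.

2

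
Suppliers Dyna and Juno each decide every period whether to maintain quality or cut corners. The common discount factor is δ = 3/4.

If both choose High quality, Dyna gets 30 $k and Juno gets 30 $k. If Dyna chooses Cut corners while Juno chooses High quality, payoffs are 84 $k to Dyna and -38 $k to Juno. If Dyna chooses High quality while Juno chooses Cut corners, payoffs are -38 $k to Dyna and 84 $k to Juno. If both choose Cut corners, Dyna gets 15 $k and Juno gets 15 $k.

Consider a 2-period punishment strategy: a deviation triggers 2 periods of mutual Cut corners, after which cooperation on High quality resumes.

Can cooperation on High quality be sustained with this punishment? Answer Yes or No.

IC: δ+…+δ^2 ≥ (84−30)/(30−15) = 18/5.
At δ = 3/4: partial sum = 1.3125 < 3.6000. Cooperation not sustainable.

No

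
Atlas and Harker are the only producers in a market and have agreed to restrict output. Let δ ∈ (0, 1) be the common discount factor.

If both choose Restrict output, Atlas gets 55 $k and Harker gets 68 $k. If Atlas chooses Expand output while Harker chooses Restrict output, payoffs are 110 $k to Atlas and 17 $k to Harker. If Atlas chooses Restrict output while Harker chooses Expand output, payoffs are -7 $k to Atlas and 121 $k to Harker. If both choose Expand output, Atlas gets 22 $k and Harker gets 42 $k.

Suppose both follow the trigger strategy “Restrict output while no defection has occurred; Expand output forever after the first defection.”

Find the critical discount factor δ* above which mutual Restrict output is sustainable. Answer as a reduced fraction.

53/79

Atlas: cooperation gives 55 each period; deviation gives 110 once then 22 forever.
  55/(1−δ) ≥ 110 + 22δ/(1−δ) ⇒ δ ≥ 55/88 = 5/8.
Harker: cooperation gives 68 each period; deviation gives 121 once then 42 forever.
  δ ≥ 53/79.
Both must hold, so the binding constraint is Harker's: δ ≥ 53/79.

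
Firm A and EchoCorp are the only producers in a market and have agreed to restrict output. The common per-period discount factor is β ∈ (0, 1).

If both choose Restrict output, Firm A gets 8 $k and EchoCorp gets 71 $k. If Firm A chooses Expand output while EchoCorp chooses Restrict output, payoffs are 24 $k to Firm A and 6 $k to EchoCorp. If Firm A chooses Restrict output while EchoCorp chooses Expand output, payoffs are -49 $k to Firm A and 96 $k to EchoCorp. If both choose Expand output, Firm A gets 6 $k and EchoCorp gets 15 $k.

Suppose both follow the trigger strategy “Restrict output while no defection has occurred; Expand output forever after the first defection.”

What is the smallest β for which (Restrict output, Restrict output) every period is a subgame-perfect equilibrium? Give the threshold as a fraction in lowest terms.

For Firm A: deviation gain 24−8 = 16, per-period punishment loss 8−6 = 2. IC gives β ≥ 16/18 = 8/9.
For EchoCorp: gain 25, loss 56 per period, so β ≥ 25/81.
The tighter constraint is Firm A's, so cooperation needs β ≥ 8/9.

8/9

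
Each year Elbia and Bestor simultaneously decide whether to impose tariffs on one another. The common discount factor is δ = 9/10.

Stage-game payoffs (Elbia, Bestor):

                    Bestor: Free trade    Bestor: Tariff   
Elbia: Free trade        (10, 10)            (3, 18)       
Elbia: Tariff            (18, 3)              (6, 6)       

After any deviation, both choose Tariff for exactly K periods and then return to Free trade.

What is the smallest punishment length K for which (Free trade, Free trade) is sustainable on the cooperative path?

3

No profitable deviation requires (10−6)(δ+…+δ^K) ≥ 18−10, i.e. δ+…+δ^K ≥ 2 ≈ 2.0000.
With δ = 9/10, the partial sums are K=1: 0.9000, K=2: 1.7100, K=3: 2.4390.
K = 3 is the first length at which the sum reaches 2.0000.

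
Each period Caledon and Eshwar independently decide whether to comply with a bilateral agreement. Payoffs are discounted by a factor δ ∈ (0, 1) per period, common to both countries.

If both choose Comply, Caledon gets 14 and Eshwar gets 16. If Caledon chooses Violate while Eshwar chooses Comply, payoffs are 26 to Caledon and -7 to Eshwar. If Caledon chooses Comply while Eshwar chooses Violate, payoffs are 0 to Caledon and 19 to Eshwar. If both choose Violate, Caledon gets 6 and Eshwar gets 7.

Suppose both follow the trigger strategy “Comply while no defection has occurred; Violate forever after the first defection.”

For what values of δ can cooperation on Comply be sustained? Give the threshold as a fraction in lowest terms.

Caledon's threshold: (26−14)/(26−6) = 3/5.
Eshwar's threshold: (19−16)/(19−7) = 1/4.
3/5 > 1/4, so Caledon binds and δ* = 3/5.

3/5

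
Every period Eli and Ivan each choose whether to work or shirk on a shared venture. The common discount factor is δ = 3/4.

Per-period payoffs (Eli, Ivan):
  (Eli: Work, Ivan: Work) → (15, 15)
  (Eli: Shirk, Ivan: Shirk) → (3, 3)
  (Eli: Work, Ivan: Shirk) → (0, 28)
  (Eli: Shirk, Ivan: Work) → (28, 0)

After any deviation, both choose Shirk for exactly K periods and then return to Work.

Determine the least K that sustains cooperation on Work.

2

No profitable deviation requires (15−3)(δ+…+δ^K) ≥ 28−15, i.e. δ+…+δ^K ≥ 13/12 ≈ 1.0833.
With δ = 3/4, the partial sums are K=1: 0.7500, K=2: 1.3125.
K = 2 is the first length at which the sum reaches 1.0833.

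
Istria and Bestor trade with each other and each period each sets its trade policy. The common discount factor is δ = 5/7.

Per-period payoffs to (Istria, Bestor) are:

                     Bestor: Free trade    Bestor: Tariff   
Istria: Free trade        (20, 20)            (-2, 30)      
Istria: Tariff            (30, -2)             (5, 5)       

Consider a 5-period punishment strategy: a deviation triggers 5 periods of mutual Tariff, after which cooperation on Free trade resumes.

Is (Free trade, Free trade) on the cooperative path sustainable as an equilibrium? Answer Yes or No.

Yes

A one-shot deviation gives 30 now, then 5 for 5 periods, then back to 20.
Gain from deviating: (30−20) today; loss: (20−5) in each of the next 5 periods.
No-deviation condition: (20−5)(δ+…+δ^5) ≥ 30−20, i.e. δ+…+δ^5 ≥ 2/3.
At δ = 5/7: δ+…+δ^5 = 2.0352 ≥ 0.6667.
So cooperation is sustainable.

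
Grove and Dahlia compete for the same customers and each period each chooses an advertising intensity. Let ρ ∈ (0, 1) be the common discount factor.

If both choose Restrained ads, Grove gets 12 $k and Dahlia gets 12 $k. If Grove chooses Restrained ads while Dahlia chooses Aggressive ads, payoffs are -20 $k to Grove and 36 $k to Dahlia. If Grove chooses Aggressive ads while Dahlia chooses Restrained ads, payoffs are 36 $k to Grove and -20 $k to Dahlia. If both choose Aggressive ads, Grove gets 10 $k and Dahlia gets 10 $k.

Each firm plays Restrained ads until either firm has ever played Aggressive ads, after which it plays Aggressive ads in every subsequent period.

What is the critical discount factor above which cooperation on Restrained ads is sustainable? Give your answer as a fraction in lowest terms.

One-period gain from deviating is 36 − 12 = 24. The loss is 12 − 10 = 2 in every subsequent period, with present value 2·ρ/(1−ρ).
Deviation is unprofitable when 2·ρ/(1−ρ) ≥ 24, i.e. ρ/(1−ρ) ≥ 12.
Equivalently ρ ≥ 24/(24+2) = 12/13.

12/13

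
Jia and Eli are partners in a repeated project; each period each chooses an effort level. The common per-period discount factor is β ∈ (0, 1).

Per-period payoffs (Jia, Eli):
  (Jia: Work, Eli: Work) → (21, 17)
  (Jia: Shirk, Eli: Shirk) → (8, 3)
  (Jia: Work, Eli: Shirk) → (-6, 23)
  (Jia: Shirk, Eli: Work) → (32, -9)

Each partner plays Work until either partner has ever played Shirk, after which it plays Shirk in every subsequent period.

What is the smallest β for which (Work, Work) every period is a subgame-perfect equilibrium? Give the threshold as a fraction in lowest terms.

For Jia: deviation gain 32−21 = 11, per-period punishment loss 21−8 = 13. IC gives β ≥ 11/24.
For Eli: gain 6, loss 14 per period, so β ≥ 6/20 = 3/10.
The tighter constraint is Jia's, so cooperation needs β ≥ 11/24.

11/24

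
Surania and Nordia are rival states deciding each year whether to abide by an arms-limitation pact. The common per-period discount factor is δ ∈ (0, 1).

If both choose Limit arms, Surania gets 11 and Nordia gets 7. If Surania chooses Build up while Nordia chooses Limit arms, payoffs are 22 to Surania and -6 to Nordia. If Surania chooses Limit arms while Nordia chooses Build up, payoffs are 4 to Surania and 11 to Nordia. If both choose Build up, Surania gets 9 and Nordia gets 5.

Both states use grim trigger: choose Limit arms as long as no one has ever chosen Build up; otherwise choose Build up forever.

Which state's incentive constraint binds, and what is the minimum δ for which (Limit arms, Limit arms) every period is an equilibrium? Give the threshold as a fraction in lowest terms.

Surania: cooperation gives 11 each period; deviation gives 22 once then 9 forever.
  11/(1−δ) ≥ 22 + 9δ/(1−δ) ⇒ δ ≥ 11/13.
Nordia: cooperation gives 7 each period; deviation gives 11 once then 5 forever.
  δ ≥ 4/6 = 2/3.
Both must hold, so the binding constraint is Surania's: δ ≥ 11/13.

Surania; δ ≥ 11/13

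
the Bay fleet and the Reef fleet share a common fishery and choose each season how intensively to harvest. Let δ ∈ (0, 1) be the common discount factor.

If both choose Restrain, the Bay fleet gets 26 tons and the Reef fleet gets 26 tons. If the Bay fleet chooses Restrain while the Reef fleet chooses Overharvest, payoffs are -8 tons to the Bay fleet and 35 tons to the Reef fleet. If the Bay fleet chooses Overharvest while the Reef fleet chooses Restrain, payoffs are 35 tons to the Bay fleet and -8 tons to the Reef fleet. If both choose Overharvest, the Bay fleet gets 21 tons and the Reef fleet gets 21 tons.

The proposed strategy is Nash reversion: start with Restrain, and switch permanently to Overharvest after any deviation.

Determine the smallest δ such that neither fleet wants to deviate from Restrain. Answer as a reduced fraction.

Under grim trigger the critical discount factor is (T−C)/(T−P) with T = 35, C = 26, P = 21.
δ* = (35−26)/(35−21) = 9/14.

9/14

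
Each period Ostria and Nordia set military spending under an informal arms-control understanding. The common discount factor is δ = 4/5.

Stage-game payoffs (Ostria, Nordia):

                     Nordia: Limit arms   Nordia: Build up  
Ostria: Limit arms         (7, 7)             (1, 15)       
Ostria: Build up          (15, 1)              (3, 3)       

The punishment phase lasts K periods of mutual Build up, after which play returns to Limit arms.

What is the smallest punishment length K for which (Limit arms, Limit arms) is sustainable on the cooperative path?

Need Σ_{k=1}^{K} δ^k ≥ (15−7)/(7−3) = 2.0000 at δ = 4/5.
At K = 3 the sum is 1.9520 < 2.0000; at K = 4 it is 2.3616 ≥ 2.0000.
So the minimum punishment length is K = 4.

4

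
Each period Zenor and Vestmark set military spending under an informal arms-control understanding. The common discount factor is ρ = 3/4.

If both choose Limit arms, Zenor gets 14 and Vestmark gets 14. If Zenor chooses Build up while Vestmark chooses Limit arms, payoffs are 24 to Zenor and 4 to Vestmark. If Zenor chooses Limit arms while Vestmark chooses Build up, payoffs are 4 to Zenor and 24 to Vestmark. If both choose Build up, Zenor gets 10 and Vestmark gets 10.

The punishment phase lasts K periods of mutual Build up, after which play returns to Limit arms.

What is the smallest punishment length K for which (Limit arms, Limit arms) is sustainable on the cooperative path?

7

No profitable deviation requires (14−10)(ρ+…+ρ^K) ≥ 24−14, i.e. ρ+…+ρ^K ≥ 5/2 ≈ 2.5000.
With ρ = 3/4, the partial sums are K=1: 0.7500, K=2: 1.3125, …, K=5: 2.2881, K=6: 2.4661, K=7: 2.5995.
K = 7 is the first length at which the sum reaches 2.5000.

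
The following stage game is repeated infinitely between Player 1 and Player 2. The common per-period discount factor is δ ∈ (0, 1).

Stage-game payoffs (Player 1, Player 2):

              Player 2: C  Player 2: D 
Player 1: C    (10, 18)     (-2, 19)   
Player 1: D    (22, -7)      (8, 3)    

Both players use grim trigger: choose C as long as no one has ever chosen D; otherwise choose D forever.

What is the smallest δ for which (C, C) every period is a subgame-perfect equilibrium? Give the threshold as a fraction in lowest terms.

Player 1: cooperation gives 10 each period; deviation gives 22 once then 8 forever.
  10/(1−δ) ≥ 22 + 8δ/(1−δ) ⇒ δ ≥ 12/14 = 6/7.
Player 2: cooperation gives 18 each period; deviation gives 19 once then 3 forever.
  δ ≥ 1/16.
Both must hold, so the binding constraint is Player 1's: δ ≥ 6/7.

6/7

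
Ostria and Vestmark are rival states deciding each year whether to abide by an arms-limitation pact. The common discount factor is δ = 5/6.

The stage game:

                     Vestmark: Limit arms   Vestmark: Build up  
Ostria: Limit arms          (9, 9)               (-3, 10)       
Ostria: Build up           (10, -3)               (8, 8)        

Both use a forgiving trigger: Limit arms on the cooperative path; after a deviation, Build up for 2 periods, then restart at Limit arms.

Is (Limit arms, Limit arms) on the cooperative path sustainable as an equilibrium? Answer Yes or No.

IC: δ+…+δ^2 ≥ (10−9)/(9−8) = 1.
At δ = 5/6: partial sum = 1.5278 ≥ 1.0000. Cooperation sustainable.

Yes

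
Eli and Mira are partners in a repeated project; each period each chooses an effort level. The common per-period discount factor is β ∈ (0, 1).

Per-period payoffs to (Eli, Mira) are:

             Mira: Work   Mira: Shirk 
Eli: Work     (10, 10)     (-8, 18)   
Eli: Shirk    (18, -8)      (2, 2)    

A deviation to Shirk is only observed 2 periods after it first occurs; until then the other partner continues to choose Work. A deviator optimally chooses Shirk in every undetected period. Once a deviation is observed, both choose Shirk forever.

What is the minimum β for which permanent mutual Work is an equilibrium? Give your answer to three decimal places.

A deviator earns 18 for 2 periods, then 2 forever; cooperating earns 10 forever. Multiplying the IC by (1−β):
10 ≥ 18(1−β^2) + 2β^2, so 16·β^2 ≥ 8 and β^2 ≥ 1/2.
β ≥ (1/2)^(1/2) ≈ 0.707.

0.707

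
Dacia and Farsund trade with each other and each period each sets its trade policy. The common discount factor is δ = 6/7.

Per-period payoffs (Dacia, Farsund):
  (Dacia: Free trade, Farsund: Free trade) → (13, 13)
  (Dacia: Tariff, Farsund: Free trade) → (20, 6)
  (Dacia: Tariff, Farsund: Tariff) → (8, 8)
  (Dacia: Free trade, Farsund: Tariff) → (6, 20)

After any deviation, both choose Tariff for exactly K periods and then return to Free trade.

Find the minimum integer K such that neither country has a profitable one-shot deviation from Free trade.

IC: δ(1−δ^K)/(1−δ) ≥ (20−13)/(13−8) = 7/5.
With δ = 6/7: need 1 − δ^K ≥ 7/5·(1−6/7)/(6/7), i.e. δ^K ≤ 0.7667.
Since (6/7)^1 = 0.8571 and (6/7)^2 = 0.7347, the smallest such K is 2.

2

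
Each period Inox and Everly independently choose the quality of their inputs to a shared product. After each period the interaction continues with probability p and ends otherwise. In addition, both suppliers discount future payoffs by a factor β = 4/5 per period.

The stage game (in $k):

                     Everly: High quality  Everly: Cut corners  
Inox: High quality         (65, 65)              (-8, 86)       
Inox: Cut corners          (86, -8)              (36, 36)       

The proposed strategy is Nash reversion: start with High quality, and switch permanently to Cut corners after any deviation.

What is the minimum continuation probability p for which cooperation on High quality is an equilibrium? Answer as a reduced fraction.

21/40

Expected continuation weight on next period's payoff is β·p = 4/5·p, which plays the role of the discount factor.
Cooperation requires 4/5·p ≥ (86−65)/(86−36) = 21/50, hence p ≥ 21/40.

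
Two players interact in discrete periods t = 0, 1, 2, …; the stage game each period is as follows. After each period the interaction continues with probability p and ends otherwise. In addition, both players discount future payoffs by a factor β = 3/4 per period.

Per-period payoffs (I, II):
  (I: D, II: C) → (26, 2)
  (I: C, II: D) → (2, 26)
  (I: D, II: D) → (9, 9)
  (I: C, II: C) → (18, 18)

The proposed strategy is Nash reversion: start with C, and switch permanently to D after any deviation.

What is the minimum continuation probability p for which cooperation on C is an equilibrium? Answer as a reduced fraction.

Expected continuation weight on next period's payoff is β·p = 3/4·p, which plays the role of the discount factor.
Cooperation requires 3/4·p ≥ (26−18)/(26−9) = 8/17, hence p ≥ 32/51.

32/51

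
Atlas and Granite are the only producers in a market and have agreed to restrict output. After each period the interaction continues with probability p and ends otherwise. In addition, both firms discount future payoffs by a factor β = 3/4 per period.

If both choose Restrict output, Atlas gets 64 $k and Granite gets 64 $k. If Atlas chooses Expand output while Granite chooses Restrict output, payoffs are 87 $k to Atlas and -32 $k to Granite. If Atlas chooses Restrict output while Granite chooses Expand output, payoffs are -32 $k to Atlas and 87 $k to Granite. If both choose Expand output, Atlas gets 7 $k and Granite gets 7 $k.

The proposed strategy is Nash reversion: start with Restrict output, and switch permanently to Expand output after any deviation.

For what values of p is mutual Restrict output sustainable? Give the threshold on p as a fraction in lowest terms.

23/60

With continuation probability p and discount β, the effective per-period discount factor is βp.
Grim-trigger IC: βp ≥ (87−64)/(87−7) = 23/80.
So p ≥ (23/80)/(3/4) = 23/60.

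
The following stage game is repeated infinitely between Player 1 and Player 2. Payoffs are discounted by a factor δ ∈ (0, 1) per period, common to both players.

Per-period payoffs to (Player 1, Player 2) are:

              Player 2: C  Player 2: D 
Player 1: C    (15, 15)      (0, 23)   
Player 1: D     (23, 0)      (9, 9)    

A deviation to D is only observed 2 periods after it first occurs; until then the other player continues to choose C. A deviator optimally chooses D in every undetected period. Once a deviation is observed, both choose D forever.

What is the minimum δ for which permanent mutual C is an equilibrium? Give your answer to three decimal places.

A deviator earns 23 for 2 periods, then 9 forever; cooperating earns 15 forever. Multiplying the IC by (1−δ):
15 ≥ 23(1−δ^2) + 9δ^2, so 14·δ^2 ≥ 8 and δ^2 ≥ 4/7.
δ ≥ (4/7)^(1/2) ≈ 0.756.

0.756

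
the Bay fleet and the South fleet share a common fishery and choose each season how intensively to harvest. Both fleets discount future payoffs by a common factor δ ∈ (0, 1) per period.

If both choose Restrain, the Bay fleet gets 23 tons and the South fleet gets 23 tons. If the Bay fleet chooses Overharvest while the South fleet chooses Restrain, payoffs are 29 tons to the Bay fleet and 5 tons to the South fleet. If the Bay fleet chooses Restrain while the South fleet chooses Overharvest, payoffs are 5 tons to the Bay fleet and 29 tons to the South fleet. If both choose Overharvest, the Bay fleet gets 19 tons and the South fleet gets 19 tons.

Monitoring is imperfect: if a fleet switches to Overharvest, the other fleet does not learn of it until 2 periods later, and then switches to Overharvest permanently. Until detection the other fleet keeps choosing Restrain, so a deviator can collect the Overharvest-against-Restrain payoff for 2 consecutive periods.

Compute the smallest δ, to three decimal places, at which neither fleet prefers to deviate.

0.775

The best deviation is to choose Overharvest for all 2 undetected periods, earning 29 each, then 19 forever once detected.
Deviation value: 29(1−δ^2)/(1−δ) + 19δ^2/(1−δ); cooperation value: 23/(1−δ).
IC: 23 ≥ 29(1−δ^2) + 19δ^2 = 29 − 10δ^2.
So δ^2 ≥ 6/10 = 3/5, giving δ ≥ (3/5)^(1/2) ≈ 0.775.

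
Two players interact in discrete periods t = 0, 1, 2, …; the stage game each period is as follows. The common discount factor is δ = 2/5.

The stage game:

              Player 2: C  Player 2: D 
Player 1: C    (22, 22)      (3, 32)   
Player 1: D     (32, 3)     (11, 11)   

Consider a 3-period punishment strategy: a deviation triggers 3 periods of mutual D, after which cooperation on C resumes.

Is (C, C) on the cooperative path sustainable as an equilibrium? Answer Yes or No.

No

Comparing payoff streams over the 4 periods until play realigns: cooperate → 22(1+δ+…+δ^3); deviate → 32 + 11(δ+…+δ^3).
Cooperation is sustained iff (22−11)(δ+…+δ^3) ≥ 32−22.
δ+…+δ^3 = 2/5·(1−(2/5)^3)/(1−2/5) = 0.6240, and (32−22)/(22−11) = 0.9091.
0.6240 < 0.9091, so cooperation is not sustainable.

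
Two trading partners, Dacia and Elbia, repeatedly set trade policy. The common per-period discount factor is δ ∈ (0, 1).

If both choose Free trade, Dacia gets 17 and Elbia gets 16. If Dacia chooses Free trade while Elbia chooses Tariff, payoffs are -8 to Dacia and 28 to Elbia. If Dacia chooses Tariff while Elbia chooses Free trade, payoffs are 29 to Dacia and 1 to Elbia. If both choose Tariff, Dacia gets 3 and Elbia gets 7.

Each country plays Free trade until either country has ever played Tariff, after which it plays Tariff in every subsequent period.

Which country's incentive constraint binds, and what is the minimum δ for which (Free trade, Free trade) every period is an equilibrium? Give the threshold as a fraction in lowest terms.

Elbia; δ ≥ 4/7

Dacia: cooperation gives 17 each period; deviation gives 29 once then 3 forever.
  17/(1−δ) ≥ 29 + 3δ/(1−δ) ⇒ δ ≥ 12/26 = 6/13.
Elbia: cooperation gives 16 each period; deviation gives 28 once then 7 forever.
  δ ≥ 12/21 = 4/7.
Both must hold, so the binding constraint is Elbia's: δ ≥ 4/7.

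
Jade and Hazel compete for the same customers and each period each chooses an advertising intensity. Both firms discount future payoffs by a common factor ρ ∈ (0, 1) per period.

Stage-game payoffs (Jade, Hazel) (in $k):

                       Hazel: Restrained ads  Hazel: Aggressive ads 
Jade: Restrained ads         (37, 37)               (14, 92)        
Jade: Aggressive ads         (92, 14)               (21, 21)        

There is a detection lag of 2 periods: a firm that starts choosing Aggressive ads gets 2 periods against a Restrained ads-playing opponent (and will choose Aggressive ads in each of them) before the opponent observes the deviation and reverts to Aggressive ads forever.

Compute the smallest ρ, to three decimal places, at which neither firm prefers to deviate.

0.880

A deviator earns 92 for 2 periods, then 21 forever; cooperating earns 37 forever. Multiplying the IC by (1−ρ):
37 ≥ 92(1−ρ^2) + 21ρ^2, so 71·ρ^2 ≥ 55 and ρ^2 ≥ 55/71.
ρ ≥ (55/71)^(1/2) ≈ 0.880.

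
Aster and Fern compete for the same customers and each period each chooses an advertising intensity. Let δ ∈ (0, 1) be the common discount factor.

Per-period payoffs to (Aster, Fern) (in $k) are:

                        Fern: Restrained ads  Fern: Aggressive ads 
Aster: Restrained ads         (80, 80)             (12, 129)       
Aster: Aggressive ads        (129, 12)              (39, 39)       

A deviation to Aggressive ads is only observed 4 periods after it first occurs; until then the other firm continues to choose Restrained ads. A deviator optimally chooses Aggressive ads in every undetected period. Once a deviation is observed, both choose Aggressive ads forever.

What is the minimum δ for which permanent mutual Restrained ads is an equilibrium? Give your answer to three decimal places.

0.859

The best deviation is to choose Aggressive ads for all 4 undetected periods, earning 129 each, then 39 forever once detected.
Deviation value: 129(1−δ^4)/(1−δ) + 39δ^4/(1−δ); cooperation value: 80/(1−δ).
IC: 80 ≥ 129(1−δ^4) + 39δ^4 = 129 − 90δ^4.
So δ^4 ≥ 49/90, giving δ ≥ (49/90)^(1/4) ≈ 0.859.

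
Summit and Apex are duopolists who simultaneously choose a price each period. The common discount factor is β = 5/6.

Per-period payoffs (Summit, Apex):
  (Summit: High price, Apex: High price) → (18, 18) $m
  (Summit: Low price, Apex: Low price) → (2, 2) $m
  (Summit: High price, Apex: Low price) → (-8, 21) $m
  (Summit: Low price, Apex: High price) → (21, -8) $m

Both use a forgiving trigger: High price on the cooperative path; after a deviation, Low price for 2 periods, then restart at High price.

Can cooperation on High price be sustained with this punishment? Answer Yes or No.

IC: β+…+β^2 ≥ (21−18)/(18−2) = 3/16.
At β = 5/6: partial sum = 1.5278 ≥ 0.1875. Cooperation sustainable.

Yes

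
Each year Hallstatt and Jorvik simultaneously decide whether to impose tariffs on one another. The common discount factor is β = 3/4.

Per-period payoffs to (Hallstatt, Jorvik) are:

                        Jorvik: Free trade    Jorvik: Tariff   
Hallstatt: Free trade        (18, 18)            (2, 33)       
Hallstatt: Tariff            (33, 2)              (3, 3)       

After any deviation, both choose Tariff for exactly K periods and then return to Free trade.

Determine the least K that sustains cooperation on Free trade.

Need Σ_{k=1}^{K} β^k ≥ (33−18)/(18−3) = 1.0000 at β = 3/4.
At K = 1 the sum is 0.7500 < 1.0000; at K = 2 it is 1.3125 ≥ 1.0000.
So the minimum punishment length is K = 2.

2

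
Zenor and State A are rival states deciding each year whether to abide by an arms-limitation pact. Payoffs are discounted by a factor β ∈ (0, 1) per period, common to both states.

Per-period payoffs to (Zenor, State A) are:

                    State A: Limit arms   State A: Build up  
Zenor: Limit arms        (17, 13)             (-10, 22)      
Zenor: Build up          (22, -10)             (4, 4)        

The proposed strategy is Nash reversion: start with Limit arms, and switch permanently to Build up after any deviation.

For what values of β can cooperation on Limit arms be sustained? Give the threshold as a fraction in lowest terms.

Zenor's threshold: (22−17)/(22−4) = 5/18.
State A's threshold: (22−13)/(22−4) = 1/2.
5/18 < 1/2, so State A binds and β* = 1/2.

1/2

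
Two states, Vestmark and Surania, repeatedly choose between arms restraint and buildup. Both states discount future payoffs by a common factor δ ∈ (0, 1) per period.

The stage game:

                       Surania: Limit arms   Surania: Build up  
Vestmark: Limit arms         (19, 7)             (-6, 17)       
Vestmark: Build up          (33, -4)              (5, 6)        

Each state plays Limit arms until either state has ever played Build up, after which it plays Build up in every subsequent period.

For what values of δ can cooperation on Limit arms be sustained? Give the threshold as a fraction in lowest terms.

For Vestmark: deviation gain 33−19 = 14, per-period punishment loss 19−5 = 14. IC gives δ ≥ 14/28 = 1/2.
For Surania: gain 10, loss 1 per period, so δ ≥ 10/11.
The tighter constraint is Surania's, so cooperation needs δ ≥ 10/11.

10/11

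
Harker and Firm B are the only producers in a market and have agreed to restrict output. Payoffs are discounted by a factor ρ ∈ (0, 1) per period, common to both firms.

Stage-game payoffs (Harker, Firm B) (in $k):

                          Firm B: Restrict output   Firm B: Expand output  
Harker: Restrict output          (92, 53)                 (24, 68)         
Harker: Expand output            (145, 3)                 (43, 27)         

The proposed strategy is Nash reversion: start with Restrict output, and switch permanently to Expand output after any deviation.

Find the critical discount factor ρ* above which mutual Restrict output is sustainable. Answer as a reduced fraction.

Harker's threshold: (145−92)/(145−43) = 53/102.
Firm B's threshold: (68−53)/(68−27) = 15/41.
53/102 > 15/41, so Harker binds and ρ* = 53/102.

53/102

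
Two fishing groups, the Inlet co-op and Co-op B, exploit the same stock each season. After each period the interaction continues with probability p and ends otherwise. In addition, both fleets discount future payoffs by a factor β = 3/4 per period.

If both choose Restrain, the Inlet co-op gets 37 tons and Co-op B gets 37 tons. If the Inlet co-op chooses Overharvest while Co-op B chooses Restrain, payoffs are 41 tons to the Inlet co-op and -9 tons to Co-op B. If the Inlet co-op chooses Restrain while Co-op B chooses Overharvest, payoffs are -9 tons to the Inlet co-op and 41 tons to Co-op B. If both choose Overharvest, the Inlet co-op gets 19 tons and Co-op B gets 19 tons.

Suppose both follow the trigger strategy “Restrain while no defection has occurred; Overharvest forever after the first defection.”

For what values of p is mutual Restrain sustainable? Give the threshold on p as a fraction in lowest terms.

Expected continuation weight on next period's payoff is β·p = 3/4·p, which plays the role of the discount factor.
Cooperation requires 3/4·p ≥ (41−37)/(41−19) = 2/11, hence p ≥ 8/33.

8/33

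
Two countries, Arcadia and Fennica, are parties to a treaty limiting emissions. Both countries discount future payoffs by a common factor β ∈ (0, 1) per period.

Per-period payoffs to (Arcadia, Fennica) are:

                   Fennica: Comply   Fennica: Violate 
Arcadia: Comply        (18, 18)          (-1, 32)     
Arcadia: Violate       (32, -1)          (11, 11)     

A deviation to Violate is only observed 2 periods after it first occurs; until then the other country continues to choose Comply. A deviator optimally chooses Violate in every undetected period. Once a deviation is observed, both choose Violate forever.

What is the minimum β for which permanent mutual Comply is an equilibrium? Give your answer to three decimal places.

0.816

Deviating for the 2 undetected periods gains 32−18 = 14 per period over cooperation, then loses 18−11 = 7 per period forever once punishment starts.
Gain: 14(1 + β + … + β^1); loss: 7·β^2/(1−β).
No profitable deviation ⇔ 14(1−β^2) ≤ 7·β^2, i.e. β^2 ≥ 14/(14+7) = 2/3.
Hence β ≥ (2/3)^(1/2) ≈ 0.816.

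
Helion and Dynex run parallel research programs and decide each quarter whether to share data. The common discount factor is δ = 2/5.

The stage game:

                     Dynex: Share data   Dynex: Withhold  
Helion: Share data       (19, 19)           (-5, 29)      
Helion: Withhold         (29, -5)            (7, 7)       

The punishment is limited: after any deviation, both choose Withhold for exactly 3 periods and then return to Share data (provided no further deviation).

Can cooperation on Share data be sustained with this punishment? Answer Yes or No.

A one-shot deviation gives 29 now, then 7 for 3 periods, then back to 19.
Gain from deviating: (29−19) today; loss: (19−7) in each of the next 3 periods.
No-deviation condition: (19−7)(δ+…+δ^3) ≥ 29−19, i.e. δ+…+δ^3 ≥ 5/6.
At δ = 2/5: δ+…+δ^3 = 0.6240 < 0.8333.
So cooperation is not sustainable.

No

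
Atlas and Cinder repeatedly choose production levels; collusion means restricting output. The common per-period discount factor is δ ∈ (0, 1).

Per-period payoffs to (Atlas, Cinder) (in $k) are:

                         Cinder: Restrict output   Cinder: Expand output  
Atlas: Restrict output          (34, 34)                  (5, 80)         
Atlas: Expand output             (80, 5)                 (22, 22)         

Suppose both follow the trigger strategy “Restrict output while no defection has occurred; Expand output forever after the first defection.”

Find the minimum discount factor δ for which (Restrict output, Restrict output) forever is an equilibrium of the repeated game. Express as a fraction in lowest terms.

Cooperation forever yields 34 each period: 34/(1−δ).
Deviating yields 80 once, then 22 forever: 80 + 22δ/(1−δ).
No profitable deviation requires 34/(1−δ) ≥ 80 + 22δ/(1−δ).
Multiplying by (1−δ): 34 ≥ 80(1−δ) + 22δ = 80 − 58δ.
So 58δ ≥ 46, i.e. δ ≥ 46/58 = 23/29.

23/29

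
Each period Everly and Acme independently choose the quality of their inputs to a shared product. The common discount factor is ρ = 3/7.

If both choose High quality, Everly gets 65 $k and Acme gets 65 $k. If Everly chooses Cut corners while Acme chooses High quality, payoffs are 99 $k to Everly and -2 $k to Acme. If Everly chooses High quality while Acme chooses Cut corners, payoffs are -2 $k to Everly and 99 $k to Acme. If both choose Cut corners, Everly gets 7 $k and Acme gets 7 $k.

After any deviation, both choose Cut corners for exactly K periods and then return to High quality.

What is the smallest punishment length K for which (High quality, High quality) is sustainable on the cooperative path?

2

Need Σ_{k=1}^{K} ρ^k ≥ (99−65)/(65−7) = 0.5862 at ρ = 3/7.
At K = 1 the sum is 0.4286 < 0.5862; at K = 2 it is 0.6122 ≥ 0.5862.
So the minimum punishment length is K = 2.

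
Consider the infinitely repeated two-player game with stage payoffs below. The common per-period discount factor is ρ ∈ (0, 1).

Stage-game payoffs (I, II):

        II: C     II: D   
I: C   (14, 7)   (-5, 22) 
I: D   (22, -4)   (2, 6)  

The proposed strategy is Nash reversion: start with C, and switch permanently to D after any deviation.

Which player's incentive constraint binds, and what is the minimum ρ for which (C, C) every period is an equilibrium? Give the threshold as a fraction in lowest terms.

I: cooperation gives 14 each period; deviation gives 22 once then 2 forever.
  14/(1−ρ) ≥ 22 + 2ρ/(1−ρ) ⇒ ρ ≥ 8/20 = 2/5.
II: cooperation gives 7 each period; deviation gives 22 once then 6 forever.
  ρ ≥ 15/16.
Both must hold, so the binding constraint is II's: ρ ≥ 15/16.

II; ρ ≥ 15/16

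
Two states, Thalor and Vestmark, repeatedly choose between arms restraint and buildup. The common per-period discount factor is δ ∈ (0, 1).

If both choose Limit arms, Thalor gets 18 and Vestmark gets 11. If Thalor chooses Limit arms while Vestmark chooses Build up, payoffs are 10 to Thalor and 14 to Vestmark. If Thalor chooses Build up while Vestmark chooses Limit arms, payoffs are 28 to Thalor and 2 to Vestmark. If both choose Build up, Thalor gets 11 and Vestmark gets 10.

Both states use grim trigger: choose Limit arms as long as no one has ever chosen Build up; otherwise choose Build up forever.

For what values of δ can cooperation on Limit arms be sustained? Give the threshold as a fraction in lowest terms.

Thalor's threshold: (28−18)/(28−11) = 10/17.
Vestmark's threshold: (14−11)/(14−10) = 3/4.
10/17 < 3/4, so Vestmark binds and δ* = 3/4.

3/4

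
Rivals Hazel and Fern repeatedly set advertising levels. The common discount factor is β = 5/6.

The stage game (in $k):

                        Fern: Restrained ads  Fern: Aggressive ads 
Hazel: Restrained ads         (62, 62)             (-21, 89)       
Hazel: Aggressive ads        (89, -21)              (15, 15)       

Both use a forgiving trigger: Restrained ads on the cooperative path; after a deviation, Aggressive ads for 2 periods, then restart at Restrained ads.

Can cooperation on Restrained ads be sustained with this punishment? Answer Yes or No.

Comparing payoff streams over the 3 periods until play realigns: cooperate → 62(1+β+…+β^2); deviate → 89 + 15(β+…+β^2).
Cooperation is sustained iff (62−15)(β+…+β^2) ≥ 89−62.
β+…+β^2 = 5/6·(1−(5/6)^2)/(1−5/6) = 1.5278, and (89−62)/(62−15) = 0.5745.
1.5278 ≥ 0.5745, so cooperation is sustainable.

Yes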